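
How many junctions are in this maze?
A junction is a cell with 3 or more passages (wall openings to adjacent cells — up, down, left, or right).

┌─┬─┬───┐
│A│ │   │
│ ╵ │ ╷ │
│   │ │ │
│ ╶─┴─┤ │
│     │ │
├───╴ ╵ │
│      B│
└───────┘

Checking each cell for number of passages:

Junctions found (3+ passages):
  (1, 0): 3 passages
  (3, 2): 3 passages
Total junctions: 2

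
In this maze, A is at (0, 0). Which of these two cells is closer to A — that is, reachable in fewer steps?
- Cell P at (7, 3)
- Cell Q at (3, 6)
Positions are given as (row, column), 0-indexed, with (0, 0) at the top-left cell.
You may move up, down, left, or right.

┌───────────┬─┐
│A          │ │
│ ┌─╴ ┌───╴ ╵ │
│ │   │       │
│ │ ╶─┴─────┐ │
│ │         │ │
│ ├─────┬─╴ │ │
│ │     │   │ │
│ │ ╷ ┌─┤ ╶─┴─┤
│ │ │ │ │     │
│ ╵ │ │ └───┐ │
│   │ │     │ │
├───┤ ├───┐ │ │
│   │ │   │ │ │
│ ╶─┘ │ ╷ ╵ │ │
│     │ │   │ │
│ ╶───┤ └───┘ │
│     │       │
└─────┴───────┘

Shortest path A → P at (7, 3): 22 steps
Shortest path A → Q at (3, 6): 9 steps

Q is closer (9 steps vs 22 steps).

Path to P:

┌───────────┬─┐
│A → ↓      │ │
│ ┌─╴ ┌───╴ ╵ │
│ │↓ ↲│       │
│ │ ╶─┴─────┐ │
│ │↳ → → → ↓│ │
│ ├─────┬─╴ │ │
│ │     │↓ ↲│ │
│ │ ╷ ┌─┤ ╶─┴─┤
│ │ │ │ │↳ → ↓│
│ ╵ │ │ └───┐ │
│   │ │     │↓│
├───┤ ├───┐ │ │
│   │ │   │ │↓│
│ ╶─┘ │ ╷ ╵ │ │
│     │P│   │↓│
│ ╶───┤ └───┘ │
│     │↑ ← ← ↲│
└─────┴───────┘

Path to Q:

┌───────────┬─┐
│A → → → → ↓│ │
│ ┌─╴ ┌───╴ ╵ │
│ │   │    ↳ ↓│
│ │ ╶─┴─────┐ │
│ │         │↓│
│ ├─────┬─╴ │ │
│ │     │   │Q│
│ │ ╷ ┌─┤ ╶─┴─┤
│ │ │ │ │     │
│ ╵ │ │ └───┐ │
│   │ │     │ │
├───┤ ├───┐ │ │
│   │ │   │ │ │
│ ╶─┘ │ ╷ ╵ │ │
│     │ │   │ │
│ ╶───┤ └───┘ │
│     │       │
└─────┴───────┘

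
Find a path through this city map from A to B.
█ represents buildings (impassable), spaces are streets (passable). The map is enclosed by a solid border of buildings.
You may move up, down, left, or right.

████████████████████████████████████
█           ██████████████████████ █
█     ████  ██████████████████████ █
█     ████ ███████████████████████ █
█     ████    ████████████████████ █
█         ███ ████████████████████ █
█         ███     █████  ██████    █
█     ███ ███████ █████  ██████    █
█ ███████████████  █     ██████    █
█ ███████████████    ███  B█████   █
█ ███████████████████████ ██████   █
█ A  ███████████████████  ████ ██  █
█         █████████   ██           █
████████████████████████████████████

Finding the shortest path from A to B:
Movement: cardinal only
Path length: 46 steps
Directions: left → up → up → up → up → up → up → up → up → up → up → right → right → right → right → right → right → right → right → right → down → down → down → right → right → right → down → down → right → right → right → right → down → down → down → right → right → right → up → right → right → right → right → down → right → right

Solution:

████████████████████████████████████
█↱→→→→→→→→↓ ██████████████████████ █
█↑    ████↓ ██████████████████████ █
█↑    ████↓███████████████████████ █
█↑    ████↳→→↓████████████████████ █
█↑        ███↓████████████████████ █
█↑        ███↳→→→↓█████  ██████    █
█↑    ███ ███████↓█████  ██████    █
█↑███████████████↓ █↱→→→↓██████    █
█↑███████████████↳→→↑███↳→B█████   █
█↑███████████████████████ ██████   █
█↑A  ███████████████████  ████ ██  █
█         █████████   ██           █
████████████████████████████████████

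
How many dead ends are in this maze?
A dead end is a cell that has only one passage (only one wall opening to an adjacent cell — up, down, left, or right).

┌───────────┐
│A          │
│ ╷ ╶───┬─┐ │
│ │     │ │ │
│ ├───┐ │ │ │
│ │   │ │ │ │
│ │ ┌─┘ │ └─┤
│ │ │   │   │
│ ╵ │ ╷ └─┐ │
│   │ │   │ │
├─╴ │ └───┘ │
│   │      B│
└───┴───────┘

Checking each cell for number of passages:

Dead ends found at positions:
  (1, 4)
  (2, 2)
  (2, 5)
  (4, 4)
  (5, 0)
Total dead ends: 5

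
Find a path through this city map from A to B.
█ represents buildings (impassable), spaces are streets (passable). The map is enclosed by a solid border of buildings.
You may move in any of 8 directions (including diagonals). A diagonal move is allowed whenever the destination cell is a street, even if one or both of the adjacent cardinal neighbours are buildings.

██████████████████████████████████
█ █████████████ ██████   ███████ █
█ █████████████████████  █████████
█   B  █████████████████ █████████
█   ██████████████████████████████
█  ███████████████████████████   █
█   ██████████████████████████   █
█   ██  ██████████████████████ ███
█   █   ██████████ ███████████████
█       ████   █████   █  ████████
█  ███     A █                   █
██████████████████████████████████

Finding the shortest path from A to B:
Movement: 8-directional
Path length: 13 steps
Directions: left → left → left → left → left → up-left → left → up-left → up → up → up-left → up-right → up-right

Solution:

██████████████████████████████████
█ █████████████ ██████   ███████ █
█ █████████████████████  █████████
█   B  █████████████████ █████████
█  ↗██████████████████████████████
█ ↗███████████████████████████   █
█  ↖██████████████████████████   █
█  ↑██  ██████████████████████ ███
█  ↑█   ██████████ ███████████████
█   ↖←  ████   █████   █  ████████
█  ███↖←←←←A █                   █
██████████████████████████████████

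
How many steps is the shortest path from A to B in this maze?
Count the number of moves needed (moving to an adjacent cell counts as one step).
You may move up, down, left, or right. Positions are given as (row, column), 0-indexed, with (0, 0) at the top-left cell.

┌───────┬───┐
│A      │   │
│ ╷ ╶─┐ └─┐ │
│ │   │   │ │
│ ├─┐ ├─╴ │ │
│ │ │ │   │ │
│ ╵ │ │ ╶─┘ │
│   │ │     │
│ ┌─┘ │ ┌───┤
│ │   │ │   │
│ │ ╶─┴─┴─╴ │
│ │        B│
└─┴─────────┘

Using BFS to find shortest path:
Start: (0, 0), End: (5, 5)
Path found:
(0,0) → (0,1) → (1,1) → (1,2) → (2,2) → (3,2) → (4,2) → (4,1) → (5,1) → (5,2) → (5,3) → (5,4) → (5,5)
Number of steps: 12

Solution:

┌───────┬───┐
│A ↓    │   │
│ ╷ ╶─┐ └─┐ │
│ │↳ ↓│   │ │
│ ├─┐ ├─╴ │ │
│ │ │↓│   │ │
│ ╵ │ │ ╶─┘ │
│   │↓│     │
│ ┌─┘ │ ┌───┤
│ │↓ ↲│ │   │
│ │ ╶─┴─┴─╴ │
│ │↳ → → → B│
└─┴─────────┘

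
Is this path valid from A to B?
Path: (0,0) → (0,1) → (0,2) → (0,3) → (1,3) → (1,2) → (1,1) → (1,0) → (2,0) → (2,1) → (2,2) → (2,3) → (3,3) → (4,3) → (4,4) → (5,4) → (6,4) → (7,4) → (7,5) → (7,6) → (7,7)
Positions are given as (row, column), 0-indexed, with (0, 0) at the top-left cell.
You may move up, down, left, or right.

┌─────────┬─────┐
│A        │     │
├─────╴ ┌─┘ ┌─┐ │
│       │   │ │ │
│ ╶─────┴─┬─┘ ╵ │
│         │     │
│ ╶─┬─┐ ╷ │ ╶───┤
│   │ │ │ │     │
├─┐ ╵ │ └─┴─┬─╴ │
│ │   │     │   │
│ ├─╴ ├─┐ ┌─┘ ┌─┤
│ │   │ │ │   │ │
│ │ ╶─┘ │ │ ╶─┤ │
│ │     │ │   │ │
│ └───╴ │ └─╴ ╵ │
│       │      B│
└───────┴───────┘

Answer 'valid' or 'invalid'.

Checking path validity:
Result: All consecutive moves are passable.

valid

Correct solution:

┌─────────┬─────┐
│A → → ↓  │     │
├─────╴ ┌─┘ ┌─┐ │
│↓ ← ← ↲│   │ │ │
│ ╶─────┴─┬─┘ ╵ │
│↳ → → ↓  │     │
│ ╶─┬─┐ ╷ │ ╶───┤
│   │ │↓│ │     │
├─┐ ╵ │ └─┴─┬─╴ │
│ │   │↳ ↓  │   │
│ ├─╴ ├─┐ ┌─┘ ┌─┤
│ │   │ │↓│   │ │
│ │ ╶─┘ │ │ ╶─┤ │
│ │     │↓│   │ │
│ └───╴ │ └─╴ ╵ │
│       │↳ → → B│
└───────┴───────┘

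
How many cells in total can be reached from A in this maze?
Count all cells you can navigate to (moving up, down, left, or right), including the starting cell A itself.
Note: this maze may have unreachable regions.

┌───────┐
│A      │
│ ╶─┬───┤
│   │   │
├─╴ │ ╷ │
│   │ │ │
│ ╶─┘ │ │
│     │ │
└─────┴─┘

Using BFS/flood-fill to find all reachable cells from A:
Maze size: 4 × 4 = 16 total cells
All cells are reachable — the maze is fully connected.
Reachable cells: 16

Reachable region (· marks reachable cells):

┌───────┐
│A · · ·│
│ ╶─┬───┤
│· ·│· ·│
├─╴ │ ╷ │
│· ·│·│·│
│ ╶─┘ │ │
│· · ·│·│
└─────┴─┘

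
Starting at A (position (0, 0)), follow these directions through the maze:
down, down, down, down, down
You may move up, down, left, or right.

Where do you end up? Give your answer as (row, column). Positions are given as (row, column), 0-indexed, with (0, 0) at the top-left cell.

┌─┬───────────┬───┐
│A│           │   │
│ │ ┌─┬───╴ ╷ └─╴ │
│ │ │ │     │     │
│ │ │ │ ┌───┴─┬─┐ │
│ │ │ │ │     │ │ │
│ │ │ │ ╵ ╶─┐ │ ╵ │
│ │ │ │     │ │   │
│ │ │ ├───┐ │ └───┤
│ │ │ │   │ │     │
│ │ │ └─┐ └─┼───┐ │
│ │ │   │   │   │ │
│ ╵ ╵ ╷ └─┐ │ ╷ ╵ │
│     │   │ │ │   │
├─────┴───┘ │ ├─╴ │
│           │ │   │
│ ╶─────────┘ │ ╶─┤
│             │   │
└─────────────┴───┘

Following directions step by step:
Start: (0, 0)
  down: (0, 0) → (1, 0)
  down: (1, 0) → (2, 0)
  down: (2, 0) → (3, 0)
  down: (3, 0) → (4, 0)
  down: (4, 0) → (5, 0)
Final position: (5, 0)

Path taken:

┌─┬───────────┬───┐
│A│           │   │
│ │ ┌─┬───╴ ╷ └─╴ │
│↓│ │ │     │     │
│ │ │ │ ┌───┴─┬─┐ │
│↓│ │ │ │     │ │ │
│ │ │ │ ╵ ╶─┐ │ ╵ │
│↓│ │ │     │ │   │
│ │ │ ├───┐ │ └───┤
│↓│ │ │   │ │     │
│ │ │ └─┐ └─┼───┐ │
│B│ │   │   │   │ │
│ ╵ ╵ ╷ └─┐ │ ╷ ╵ │
│     │   │ │ │   │
├─────┴───┘ │ ├─╴ │
│           │ │   │
│ ╶─────────┘ │ ╶─┤
│             │   │
└─────────────┴───┘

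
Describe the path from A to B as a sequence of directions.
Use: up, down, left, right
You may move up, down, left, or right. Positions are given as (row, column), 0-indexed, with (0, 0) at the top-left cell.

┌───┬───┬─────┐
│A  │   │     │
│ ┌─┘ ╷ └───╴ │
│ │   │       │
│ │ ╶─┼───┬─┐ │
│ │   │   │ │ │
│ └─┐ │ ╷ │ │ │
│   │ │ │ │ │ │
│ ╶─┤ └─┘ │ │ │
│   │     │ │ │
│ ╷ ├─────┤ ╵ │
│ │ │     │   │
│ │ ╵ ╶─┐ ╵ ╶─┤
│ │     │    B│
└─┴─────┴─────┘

Finding the path and converting it to directions:
Path through cells: (0,0) → (1,0) → (2,0) → (3,0) → (4,0) → (4,1) → (5,1) → (6,1) → (6,2) → (5,2) → (5,3) → (5,4) → (6,4) → (6,5) → (6,6)
Directions: down, down, down, down, right, down, down, right, up, right, right, down, right, right

Solution:

┌───┬───┬─────┐
│A  │   │     │
│ ┌─┘ ╷ └───╴ │
│↓│   │       │
│ │ ╶─┼───┬─┐ │
│↓│   │   │ │ │
│ └─┐ │ ╷ │ │ │
│↓  │ │ │ │ │ │
│ ╶─┤ └─┘ │ │ │
│↳ ↓│     │ │ │
│ ╷ ├─────┤ ╵ │
│ │↓│↱ → ↓│   │
│ │ ╵ ╶─┐ ╵ ╶─┤
│ │↳ ↑  │↳ → B│
└─┴─────┴─────┘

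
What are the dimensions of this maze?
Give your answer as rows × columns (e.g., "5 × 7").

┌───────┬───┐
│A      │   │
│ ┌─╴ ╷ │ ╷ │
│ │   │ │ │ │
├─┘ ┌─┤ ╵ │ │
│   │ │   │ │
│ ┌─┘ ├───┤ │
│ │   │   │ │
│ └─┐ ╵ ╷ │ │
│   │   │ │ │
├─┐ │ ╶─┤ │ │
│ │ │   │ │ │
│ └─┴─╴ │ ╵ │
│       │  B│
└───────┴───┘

Counting the maze dimensions:
Rows (vertical): 7
Columns (horizontal): 6
Dimensions: 7 × 6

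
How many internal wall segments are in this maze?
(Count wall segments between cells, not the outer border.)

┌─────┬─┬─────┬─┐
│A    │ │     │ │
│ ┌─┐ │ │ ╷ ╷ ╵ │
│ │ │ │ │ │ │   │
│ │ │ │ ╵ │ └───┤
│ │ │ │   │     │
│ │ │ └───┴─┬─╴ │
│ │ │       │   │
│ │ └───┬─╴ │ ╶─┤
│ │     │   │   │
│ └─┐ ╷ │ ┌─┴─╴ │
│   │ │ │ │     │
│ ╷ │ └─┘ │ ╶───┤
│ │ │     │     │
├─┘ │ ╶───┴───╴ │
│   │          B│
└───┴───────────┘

Counting internal wall segments:
Total internal walls: 49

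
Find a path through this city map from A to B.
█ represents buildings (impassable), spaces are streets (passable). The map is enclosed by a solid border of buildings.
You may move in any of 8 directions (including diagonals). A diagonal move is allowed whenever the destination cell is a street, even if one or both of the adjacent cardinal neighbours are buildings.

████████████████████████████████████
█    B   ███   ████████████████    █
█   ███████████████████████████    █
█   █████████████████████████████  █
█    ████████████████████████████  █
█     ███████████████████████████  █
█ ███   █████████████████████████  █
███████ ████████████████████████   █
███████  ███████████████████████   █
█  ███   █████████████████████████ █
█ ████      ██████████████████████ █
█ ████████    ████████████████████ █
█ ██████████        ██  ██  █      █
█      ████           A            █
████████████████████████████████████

Finding the shortest path from A to B:
Movement: 8-directional
Path length: 23 steps
Directions: left → left → left → left → left → left → left → left → left → up-left → up-left → left → up-left → up-left → up → up-left → up-left → up-left → up-left → up-left → up → up-right → right

Solution:

████████████████████████████████████
█   →B   ███   ████████████████    █
█  ↗███████████████████████████    █
█  ↑█████████████████████████████  █
█   ↖████████████████████████████  █
█    ↖███████████████████████████  █
█ ███ ↖ █████████████████████████  █
███████↖████████████████████████   █
███████ ↖███████████████████████   █
█  ███  ↑█████████████████████████ █
█ ████   ↖  ██████████████████████ █
█ ████████↖←  ████████████████████ █
█ ██████████↖       ██  ██  █      █
█      ████  ↖←←←←←←←←A            █
████████████████████████████████████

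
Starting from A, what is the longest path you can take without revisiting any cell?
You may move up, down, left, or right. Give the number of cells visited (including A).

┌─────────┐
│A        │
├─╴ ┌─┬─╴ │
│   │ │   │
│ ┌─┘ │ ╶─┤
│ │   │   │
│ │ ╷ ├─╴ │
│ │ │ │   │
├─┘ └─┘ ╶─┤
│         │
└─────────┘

Finding longest simple path using DFS:
Start: (0, 0)
Longest path visits 18 cells
Path: A → right → right → right → right → down → left → down → right → down → left → down → left → left → up → up → right → up

Solution:

┌─────────┐
│A → → → ↓│
├─╴ ┌─┬─╴ │
│   │B│↓ ↲│
│ ┌─┘ │ ╶─┤
│ │↱ ↑│↳ ↓│
│ │ ╷ ├─╴ │
│ │↑│ │↓ ↲│
├─┘ └─┘ ╶─┤
│  ↑ ← ↲  │
└─────────┘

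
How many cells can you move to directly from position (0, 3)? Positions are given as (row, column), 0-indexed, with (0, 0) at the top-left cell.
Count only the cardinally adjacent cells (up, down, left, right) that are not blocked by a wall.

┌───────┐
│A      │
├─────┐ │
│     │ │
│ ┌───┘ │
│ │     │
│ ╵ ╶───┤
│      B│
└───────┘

Checking passable neighbors of (0, 3):
Neighbors: (1, 3), (0, 2)
Count: 2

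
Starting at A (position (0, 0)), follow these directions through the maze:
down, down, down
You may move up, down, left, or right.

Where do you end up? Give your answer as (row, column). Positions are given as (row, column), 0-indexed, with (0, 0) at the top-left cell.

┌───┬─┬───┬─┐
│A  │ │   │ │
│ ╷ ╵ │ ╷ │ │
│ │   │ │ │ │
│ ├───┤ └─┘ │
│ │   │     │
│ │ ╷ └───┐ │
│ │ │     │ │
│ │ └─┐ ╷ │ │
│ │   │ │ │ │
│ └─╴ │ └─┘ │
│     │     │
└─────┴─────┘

Following directions step by step:
Start: (0, 0)
  down: (0, 0) → (1, 0)
  down: (1, 0) → (2, 0)
  down: (2, 0) → (3, 0)
Final position: (3, 0)

Path taken:

┌───┬─┬───┬─┐
│A  │ │   │ │
│ ╷ ╵ │ ╷ │ │
│↓│   │ │ │ │
│ ├───┤ └─┘ │
│↓│   │     │
│ │ ╷ └───┐ │
│B│ │     │ │
│ │ └─┐ ╷ │ │
│ │   │ │ │ │
│ └─╴ │ └─┘ │
│     │     │
└─────┴─────┘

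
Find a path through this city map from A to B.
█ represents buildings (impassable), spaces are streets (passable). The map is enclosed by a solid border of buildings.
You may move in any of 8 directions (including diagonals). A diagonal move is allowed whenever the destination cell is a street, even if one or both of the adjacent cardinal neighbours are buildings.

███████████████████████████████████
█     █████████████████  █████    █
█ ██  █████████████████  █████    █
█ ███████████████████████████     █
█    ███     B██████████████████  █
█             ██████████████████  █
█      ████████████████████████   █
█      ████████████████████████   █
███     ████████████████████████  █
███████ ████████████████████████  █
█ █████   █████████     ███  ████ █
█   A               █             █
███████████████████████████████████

Finding the shortest path from A to B:
Movement: 8-directional
Path length: 14 steps
Directions: right → right → up-right → up → up → up-left → up → up-right → right → right → right → right → right → up-right

Solution:

███████████████████████████████████
█     █████████████████  █████    █
█ ██  █████████████████  █████    █
█ ███████████████████████████     █
█    ███     B██████████████████  █
█      →→→→→↗ ██████████████████  █
█     ↗████████████████████████   █
█     ↑████████████████████████   █
███    ↖████████████████████████  █
███████↑████████████████████████  █
█ █████↑  █████████     ███  ████ █
█   A→↗             █             █
███████████████████████████████████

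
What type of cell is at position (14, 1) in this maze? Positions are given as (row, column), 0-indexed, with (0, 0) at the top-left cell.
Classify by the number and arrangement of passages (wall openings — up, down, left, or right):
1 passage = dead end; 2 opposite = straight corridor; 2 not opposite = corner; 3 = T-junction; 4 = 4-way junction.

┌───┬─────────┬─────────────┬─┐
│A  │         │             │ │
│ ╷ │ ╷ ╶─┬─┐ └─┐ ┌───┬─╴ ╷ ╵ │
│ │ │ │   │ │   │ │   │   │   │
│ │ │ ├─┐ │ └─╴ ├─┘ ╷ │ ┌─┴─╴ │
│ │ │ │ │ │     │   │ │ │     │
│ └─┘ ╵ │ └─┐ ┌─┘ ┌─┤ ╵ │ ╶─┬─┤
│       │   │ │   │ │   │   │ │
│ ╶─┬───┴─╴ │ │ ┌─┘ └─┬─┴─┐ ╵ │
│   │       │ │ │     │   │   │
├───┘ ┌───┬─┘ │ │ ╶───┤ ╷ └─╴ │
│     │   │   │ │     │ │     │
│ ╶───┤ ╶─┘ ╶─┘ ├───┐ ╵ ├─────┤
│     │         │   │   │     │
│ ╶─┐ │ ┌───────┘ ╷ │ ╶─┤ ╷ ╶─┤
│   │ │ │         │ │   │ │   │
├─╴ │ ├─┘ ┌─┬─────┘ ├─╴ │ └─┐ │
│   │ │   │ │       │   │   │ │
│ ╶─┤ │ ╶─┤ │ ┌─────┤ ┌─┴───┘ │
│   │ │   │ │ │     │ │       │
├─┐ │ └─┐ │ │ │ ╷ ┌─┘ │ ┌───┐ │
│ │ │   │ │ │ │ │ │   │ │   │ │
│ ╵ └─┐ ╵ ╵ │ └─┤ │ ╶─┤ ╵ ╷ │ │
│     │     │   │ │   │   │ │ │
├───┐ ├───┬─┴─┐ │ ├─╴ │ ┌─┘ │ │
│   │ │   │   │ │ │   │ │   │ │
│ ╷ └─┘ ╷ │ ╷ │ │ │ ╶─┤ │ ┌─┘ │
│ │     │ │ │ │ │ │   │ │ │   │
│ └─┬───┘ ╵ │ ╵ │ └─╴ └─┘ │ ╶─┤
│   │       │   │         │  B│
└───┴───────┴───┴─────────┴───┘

Checking cell at (14, 1):
Number of passages: 1
Cell type: dead end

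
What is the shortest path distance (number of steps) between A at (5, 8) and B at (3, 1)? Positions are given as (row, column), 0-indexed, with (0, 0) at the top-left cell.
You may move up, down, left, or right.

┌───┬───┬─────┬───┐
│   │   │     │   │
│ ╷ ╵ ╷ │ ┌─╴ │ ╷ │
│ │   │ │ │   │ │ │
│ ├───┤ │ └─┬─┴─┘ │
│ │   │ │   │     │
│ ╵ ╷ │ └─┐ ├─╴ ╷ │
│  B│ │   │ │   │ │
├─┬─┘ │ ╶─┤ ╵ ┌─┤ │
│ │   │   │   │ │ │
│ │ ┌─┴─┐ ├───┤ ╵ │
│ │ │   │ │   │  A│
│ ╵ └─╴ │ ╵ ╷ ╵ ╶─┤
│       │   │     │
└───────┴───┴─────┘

Finding path from (5, 8) to (3, 1):
Path: (5,8) → (5,7) → (6,7) → (6,6) → (5,6) → (5,5) → (6,5) → (6,4) → (5,4) → (4,4) → (4,3) → (3,3) → (2,3) → (1,3) → (0,3) → (0,2) → (1,2) → (1,1) → (0,1) → (0,0) → (1,0) → (2,0) → (3,0) → (3,1)
Distance: 23 steps

Solution:

┌───┬───┬─────┬───┐
│↓ ↰│↓ ↰│     │   │
│ ╷ ╵ ╷ │ ┌─╴ │ ╷ │
│↓│↑ ↲│↑│ │   │ │ │
│ ├───┤ │ └─┬─┴─┘ │
│↓│   │↑│   │     │
│ ╵ ╷ │ └─┐ ├─╴ ╷ │
│↳ B│ │↑  │ │   │ │
├─┬─┘ │ ╶─┤ ╵ ┌─┤ │
│ │   │↑ ↰│   │ │ │
│ │ ┌─┴─┐ ├───┤ ╵ │
│ │ │   │↑│↓ ↰│↓ A│
│ ╵ └─╴ │ ╵ ╷ ╵ ╶─┤
│       │↑ ↲│↑ ↲  │
└───────┴───┴─────┘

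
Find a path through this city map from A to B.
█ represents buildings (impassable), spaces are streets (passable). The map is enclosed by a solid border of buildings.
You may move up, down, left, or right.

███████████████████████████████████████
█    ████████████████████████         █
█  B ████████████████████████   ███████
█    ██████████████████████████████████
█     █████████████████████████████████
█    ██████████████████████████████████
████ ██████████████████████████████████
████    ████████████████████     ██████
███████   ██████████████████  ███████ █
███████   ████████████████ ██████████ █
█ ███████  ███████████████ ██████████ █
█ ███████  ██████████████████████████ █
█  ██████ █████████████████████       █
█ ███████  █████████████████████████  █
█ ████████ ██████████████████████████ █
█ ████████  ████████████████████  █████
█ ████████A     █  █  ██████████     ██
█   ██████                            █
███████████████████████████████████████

Finding the shortest path from A to B:
Movement: cardinal only
Path length: 21 steps
Directions: up → up → up → left → up → up → up → up → up → left → left → up → left → left → left → up → up → up → up → up → left

Solution:

███████████████████████████████████████
█    ████████████████████████         █
█  B↰████████████████████████   ███████
█   ↑██████████████████████████████████
█   ↑ █████████████████████████████████
█   ↑██████████████████████████████████
████↑██████████████████████████████████
████↑←←↰████████████████████     ██████
███████↑←↰██████████████████  ███████ █
███████  ↑████████████████ ██████████ █
█ ███████↑ ███████████████ ██████████ █
█ ███████↑ ██████████████████████████ █
█  ██████↑█████████████████████       █
█ ███████↑↰█████████████████████████  █
█ ████████↑██████████████████████████ █
█ ████████↑ ████████████████████  █████
█ ████████A     █  █  ██████████     ██
█   ██████                            █
███████████████████████████████████████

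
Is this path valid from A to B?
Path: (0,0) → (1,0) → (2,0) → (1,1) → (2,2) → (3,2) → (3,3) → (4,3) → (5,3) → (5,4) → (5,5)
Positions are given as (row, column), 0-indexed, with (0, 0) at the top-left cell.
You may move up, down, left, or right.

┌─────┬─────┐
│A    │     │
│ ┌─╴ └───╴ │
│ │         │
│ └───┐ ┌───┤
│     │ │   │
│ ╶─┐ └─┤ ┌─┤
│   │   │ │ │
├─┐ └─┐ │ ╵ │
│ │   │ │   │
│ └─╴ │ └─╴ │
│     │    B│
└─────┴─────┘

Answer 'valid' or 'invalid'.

Checking path validity:
Result: Invalid move at step 3: cannot move from (2, 0) to (1, 1).

invalid

Correct solution:

┌─────┬─────┐
│A    │     │
│ ┌─╴ └───╴ │
│↓│         │
│ └───┐ ┌───┤
│↳ → ↓│ │   │
│ ╶─┐ └─┤ ┌─┤
│   │↳ ↓│ │ │
├─┐ └─┐ │ ╵ │
│ │   │↓│   │
│ └─╴ │ └─╴ │
│     │↳ → B│
└─────┴─────┘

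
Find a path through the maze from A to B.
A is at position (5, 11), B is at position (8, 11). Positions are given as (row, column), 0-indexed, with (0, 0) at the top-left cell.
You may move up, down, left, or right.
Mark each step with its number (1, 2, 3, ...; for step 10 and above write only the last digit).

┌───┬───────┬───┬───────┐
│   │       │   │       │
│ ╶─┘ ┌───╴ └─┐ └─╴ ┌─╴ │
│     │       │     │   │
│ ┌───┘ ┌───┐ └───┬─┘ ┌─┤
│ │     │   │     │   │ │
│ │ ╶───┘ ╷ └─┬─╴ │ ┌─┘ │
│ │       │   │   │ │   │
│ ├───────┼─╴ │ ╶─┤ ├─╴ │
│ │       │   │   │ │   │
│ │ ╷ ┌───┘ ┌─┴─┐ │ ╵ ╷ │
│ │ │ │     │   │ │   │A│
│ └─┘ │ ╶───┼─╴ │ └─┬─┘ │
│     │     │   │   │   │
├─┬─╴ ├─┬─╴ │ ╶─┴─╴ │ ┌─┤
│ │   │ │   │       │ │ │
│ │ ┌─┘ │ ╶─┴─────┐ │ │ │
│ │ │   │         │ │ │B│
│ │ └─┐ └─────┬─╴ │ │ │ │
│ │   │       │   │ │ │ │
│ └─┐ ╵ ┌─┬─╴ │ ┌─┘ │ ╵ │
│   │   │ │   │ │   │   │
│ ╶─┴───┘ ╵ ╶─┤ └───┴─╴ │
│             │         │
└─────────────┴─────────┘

Finding the shortest path from (5, 11) to (8, 11):
Path length: 9 steps
Directions: down → left → down → down → down → down → right → up → up

Solution:

┌───┬───────┬───┬───────┐
│   │       │   │       │
│ ╶─┘ ┌───╴ └─┐ └─╴ ┌─╴ │
│     │       │     │   │
│ ┌───┘ ┌───┐ └───┬─┘ ┌─┤
│ │     │   │     │   │ │
│ │ ╶───┘ ╷ └─┬─╴ │ ┌─┘ │
│ │       │   │   │ │   │
│ ├───────┼─╴ │ ╶─┤ ├─╴ │
│ │       │   │   │ │   │
│ │ ╷ ┌───┘ ┌─┴─┐ │ ╵ ╷ │
│ │ │ │     │   │ │   │A│
│ └─┘ │ ╶───┼─╴ │ └─┬─┘ │
│     │     │   │   │2 1│
├─┬─╴ ├─┬─╴ │ ╶─┴─╴ │ ┌─┤
│ │   │ │   │       │3│ │
│ │ ┌─┘ │ ╶─┴─────┐ │ │ │
│ │ │   │         │ │4│B│
│ │ └─┐ └─────┬─╴ │ │ │ │
│ │   │       │   │ │5│8│
│ └─┐ ╵ ┌─┬─╴ │ ┌─┘ │ ╵ │
│   │   │ │   │ │   │6 7│
│ ╶─┴───┘ ╵ ╶─┤ └───┴─╴ │
│             │         │
└─────────────┴─────────┘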